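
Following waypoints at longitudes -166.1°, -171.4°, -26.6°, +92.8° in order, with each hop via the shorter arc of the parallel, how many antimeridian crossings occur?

0

Leg 1: -166.1° → -171.4°, shortest Δλ = -5.3° (west) — does not cross 180°.
Leg 2: -171.4° → -26.6°, shortest Δλ = 144.8° (east) — does not cross 180°.
Leg 3: -26.6° → +92.8°, shortest Δλ = 119.4° (east) — does not cross 180°.
Total crossings: 0.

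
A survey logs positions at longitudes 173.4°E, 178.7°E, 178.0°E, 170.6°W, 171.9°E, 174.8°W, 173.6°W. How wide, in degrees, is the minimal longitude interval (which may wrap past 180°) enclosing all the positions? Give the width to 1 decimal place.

17.5°

Sort the longitudes: -174.8°, -173.6°, -170.6°, +171.9°, +173.4°, +178.0°, +178.7°.
Eastward gaps between consecutive values (wrapping around): 1.2°, 3.0°, 342.5°, 1.5°, 4.6°, 0.7°, 6.5°.
Largest gap = 342.5° ⇒ minimal covering band is its complement: 360° − 342.5° = 17.5°.
Band runs from +171.9° eastward to -170.6°, crossing the antimeridian.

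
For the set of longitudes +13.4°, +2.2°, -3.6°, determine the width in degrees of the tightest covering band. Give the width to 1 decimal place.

Sort the longitudes: -3.6°, +2.2°, +13.4°.
Eastward gaps between consecutive values (wrapping around): 5.8°, 11.2°, 343.0°.
Largest gap = 343.0° ⇒ minimal covering band is its complement: 360° − 343.0° = 17.0°.
Band runs from -3.6° eastward to +13.4°.

17.0°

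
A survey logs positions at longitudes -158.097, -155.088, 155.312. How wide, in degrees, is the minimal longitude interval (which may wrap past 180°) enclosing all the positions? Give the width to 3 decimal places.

Sort the longitudes: -158.097°, -155.088°, +155.312°.
Eastward gaps between consecutive values (wrapping around): 3.009°, 310.400°, 46.591°.
Largest gap = 310.400° ⇒ minimal covering band is its complement: 360° − 310.400° = 49.600°.
Band runs from +155.312° eastward to -155.088°, crossing the antimeridian.

49.600°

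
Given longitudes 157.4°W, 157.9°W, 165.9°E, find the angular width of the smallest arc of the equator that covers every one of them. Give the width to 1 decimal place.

Sort the longitudes: -157.9°, -157.4°, +165.9°.
Eastward gaps between consecutive values (wrapping around): 0.5°, 323.3°, 36.2°.
Largest gap = 323.3° ⇒ minimal covering band is its complement: 360° − 323.3° = 36.7°.
Band runs from +165.9° eastward to -157.4°, crossing the antimeridian.

36.7°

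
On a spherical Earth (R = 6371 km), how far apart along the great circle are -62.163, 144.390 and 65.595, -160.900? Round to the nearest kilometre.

14893 km

Δλ = -160.900 − 144.390 = -305.290°; wrapped into (−180°, 180°]: 54.710°.
Δφ = 65.595 − -62.163 = 127.758°.
a = sin²(Δφ/2) + cos φ₁ · cos φ₂ · sin²(Δλ/2) = 0.846902.
c = 2·atan2(√a, √(1−a)) = 2.33755 rad → d = 6371·c ≈ 14892.55 km.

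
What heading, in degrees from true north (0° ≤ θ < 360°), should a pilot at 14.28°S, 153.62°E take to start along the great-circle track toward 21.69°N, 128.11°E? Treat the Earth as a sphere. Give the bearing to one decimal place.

Δλ = 128.11 − 153.62 = -25.51°.
θ = atan2( sin Δλ · cos φ₂ , cos φ₁ · sin φ₂ − sin φ₁ · cos φ₂ · cos Δλ )
  = atan2(-0.40018, 0.56502) = -35.308° → normalised to [0°, 360°): 324.692°.

324.7°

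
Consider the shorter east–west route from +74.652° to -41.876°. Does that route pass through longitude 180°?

Signed shortest Δλ = ((-41.876 − 74.652 + 180) mod 360) − 180 = -116.528°.
Going west by 116.528° from +74.652° reaches -41.876° without touching 180°.

No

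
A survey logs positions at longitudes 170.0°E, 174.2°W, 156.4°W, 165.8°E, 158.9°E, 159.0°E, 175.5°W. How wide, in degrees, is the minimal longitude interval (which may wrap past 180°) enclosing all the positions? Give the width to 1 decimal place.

Sort the longitudes: -175.5°, -174.2°, -156.4°, +158.9°, +159.0°, +165.8°, +170.0°.
Eastward gaps between consecutive values (wrapping around): 1.3°, 17.8°, 315.3°, 0.1°, 6.8°, 4.2°, 14.5°.
Largest gap = 315.3° ⇒ minimal covering band is its complement: 360° − 315.3° = 44.7°.
Band runs from +158.9° eastward to -156.4°, crossing the antimeridian.

44.7°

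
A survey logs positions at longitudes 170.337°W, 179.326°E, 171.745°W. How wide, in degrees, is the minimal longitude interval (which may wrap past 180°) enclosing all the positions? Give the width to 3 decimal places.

10.337°

Sort the longitudes: -171.745°, -170.337°, +179.326°.
Eastward gaps between consecutive values (wrapping around): 1.408°, 349.663°, 8.929°.
Largest gap = 349.663° ⇒ minimal covering band is its complement: 360° − 349.663° = 10.337°.
Band runs from +179.326° eastward to -170.337°, crossing the antimeridian.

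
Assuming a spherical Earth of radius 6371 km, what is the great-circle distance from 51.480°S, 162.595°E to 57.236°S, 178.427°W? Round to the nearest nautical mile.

Δλ = -178.427 − 162.595 = -341.022°; wrapped into (−180°, 180°]: 18.978°.
Δφ = -57.236 − -51.480 = -5.756°.
a = sin²(Δφ/2) + cos φ₁ · cos φ₂ · sin²(Δλ/2) = 0.011681.
c = 2·atan2(√a, √(1−a)) = 0.21658 rad → d = 6371·c ≈ 1379.84 km ≈ 745.06 nmi.

745 nmi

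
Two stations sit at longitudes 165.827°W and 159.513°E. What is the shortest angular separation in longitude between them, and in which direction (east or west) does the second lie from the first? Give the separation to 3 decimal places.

34.660° west

Raw difference: 159.513 − -165.827 = 325.34°.
Normalise into (−180°, 180°]: 325.34° − 360° = -34.66°.
Negative ⇒ the second point lies to the west; separation 34.660°.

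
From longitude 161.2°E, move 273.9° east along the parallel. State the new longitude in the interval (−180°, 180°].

Start at +161.2°; shift +273.9° → +435.1°.
+435.1° lies outside (−180°, 180°]; subtract 360° → +75.1°.

75.1°E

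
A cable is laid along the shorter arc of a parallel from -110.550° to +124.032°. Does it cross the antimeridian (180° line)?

Naïve |124.032 − -110.550| = 234.582° > 180°, so the shorter arc goes the other way round — across 180°.
Signed shortest Δλ = ((124.032 − -110.550 + 180) mod 360) − 180 = -125.418°.
Going west by 125.418° from -110.550° passes through 180° before reaching +124.032°.

Yes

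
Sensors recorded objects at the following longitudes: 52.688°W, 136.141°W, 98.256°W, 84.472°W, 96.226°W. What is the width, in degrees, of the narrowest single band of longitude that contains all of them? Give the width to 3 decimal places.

Sort the longitudes: -136.141°, -98.256°, -96.226°, -84.472°, -52.688°.
Eastward gaps between consecutive values (wrapping around): 37.885°, 2.030°, 11.754°, 31.784°, 276.547°.
Largest gap = 276.547° ⇒ minimal covering band is its complement: 360° − 276.547° = 83.453°.
Band runs from -136.141° eastward to -52.688°.

83.453°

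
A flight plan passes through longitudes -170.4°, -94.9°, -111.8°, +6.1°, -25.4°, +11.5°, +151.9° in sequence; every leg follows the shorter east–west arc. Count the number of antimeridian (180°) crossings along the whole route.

0

Leg 1: -170.4° → -94.9°, shortest Δλ = 75.5° (east) — does not cross 180°.
Leg 2: -94.9° → -111.8°, shortest Δλ = -16.9° (west) — does not cross 180°.
Leg 3: -111.8° → +6.1°, shortest Δλ = 117.9° (east) — does not cross 180°.
Leg 4: +6.1° → -25.4°, shortest Δλ = -31.5° (west) — does not cross 180°.
Leg 5: -25.4° → +11.5°, shortest Δλ = 36.9° (east) — does not cross 180°.
Leg 6: +11.5° → +151.9°, shortest Δλ = 140.4° (east) — does not cross 180°.
Total crossings: 0.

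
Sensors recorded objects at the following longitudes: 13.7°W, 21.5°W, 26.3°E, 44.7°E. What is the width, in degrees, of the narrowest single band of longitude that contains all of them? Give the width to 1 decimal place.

66.2°

Sort the longitudes: -21.5°, -13.7°, +26.3°, +44.7°.
Eastward gaps between consecutive values (wrapping around): 7.8°, 40.0°, 18.4°, 293.8°.
Largest gap = 293.8° ⇒ minimal covering band is its complement: 360° − 293.8° = 66.2°.
Band runs from -21.5° eastward to +44.7°.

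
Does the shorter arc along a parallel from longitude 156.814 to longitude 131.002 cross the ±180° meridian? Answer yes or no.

Signed shortest Δλ = ((131.002 − 156.814 + 180) mod 360) − 180 = -25.812°.
Going west by 25.812° from +156.814° reaches +131.002° without touching 180°.

No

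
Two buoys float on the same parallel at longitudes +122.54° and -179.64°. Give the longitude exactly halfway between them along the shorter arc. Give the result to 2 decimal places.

+151.45°

Signed shortest Δλ from +122.54° to -179.64° is +57.82°.
Midpoint longitude = +122.54° + (+57.82°)/2 = +122.54° + 28.91° = +151.45°.
(The naïve average (+122.54 + -179.64)/2 = -28.55° is on the wrong side of the globe.)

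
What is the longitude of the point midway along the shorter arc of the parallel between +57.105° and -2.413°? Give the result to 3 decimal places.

Signed shortest Δλ from +57.105° to -2.413° is -59.518°.
Midpoint longitude = +57.105° + (-59.518°)/2 = +57.105° − 29.759° = +27.346°.

+27.346°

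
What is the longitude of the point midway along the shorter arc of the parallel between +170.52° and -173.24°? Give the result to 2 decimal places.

Signed shortest Δλ from +170.52° to -173.24° is +16.24°.
Midpoint longitude = +170.52° + (+16.24°)/2 = +170.52° + 8.12° = +178.64°.
(The naïve average (+170.52 + -173.24)/2 = -1.36° is on the wrong side of the globe.)

+178.64°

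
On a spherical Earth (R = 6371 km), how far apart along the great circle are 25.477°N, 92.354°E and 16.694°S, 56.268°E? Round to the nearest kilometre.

6103 km

Δλ = 56.268 − 92.354 = -36.086°.
Δφ = -16.694 − 25.477 = -42.171°.
a = sin²(Δφ/2) + cos φ₁ · cos φ₂ · sin²(Δλ/2) = 0.212382.
c = 2·atan2(√a, √(1−a)) = 0.95790 rad → d = 6371·c ≈ 6102.80 km.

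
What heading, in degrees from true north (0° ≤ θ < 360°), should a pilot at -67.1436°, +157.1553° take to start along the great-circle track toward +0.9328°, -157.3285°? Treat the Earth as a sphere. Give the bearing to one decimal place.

47.6°

Δλ = -157.3285 − 157.1553 = -314.4838°; wrapped into (−180°, 180°]: 45.5162°.
θ = atan2( sin Δλ · cos φ₂ , cos φ₁ · sin φ₂ − sin φ₁ · cos φ₂ · cos Δλ )
  = atan2(0.71335, 0.65193) = 47.576° → normalised to [0°, 360°): 47.576°.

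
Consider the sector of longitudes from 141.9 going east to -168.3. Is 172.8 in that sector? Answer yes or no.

Band width going east from +141.9° to -168.3°: ((-168.3 − 141.9) mod 360) = 49.8°.
Offset of +172.8° east of the west edge: ((172.8 − 141.9) mod 360) = 30.9°.
30.9° ≤ 49.8° ⇒ inside.

Yes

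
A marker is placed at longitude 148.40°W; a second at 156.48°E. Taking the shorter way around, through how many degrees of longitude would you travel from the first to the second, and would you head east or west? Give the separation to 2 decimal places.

Raw difference: 156.48 − -148.40 = 304.88°.
Normalise into (−180°, 180°]: 304.88° − 360° = -55.12°.
Negative ⇒ the second point lies to the west; separation 55.12°.

55.12° west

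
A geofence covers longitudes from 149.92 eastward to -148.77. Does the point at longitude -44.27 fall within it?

No

Band width going east from +149.92° to -148.77°: ((-148.77 − 149.92) mod 360) = 61.31°.
Offset of -44.27° east of the west edge: ((-44.27 − 149.92) mod 360) = 165.81°.
165.81° > 61.31° ⇒ outside.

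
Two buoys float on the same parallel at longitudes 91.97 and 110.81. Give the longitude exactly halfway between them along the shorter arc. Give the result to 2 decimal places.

+101.39°

Signed shortest Δλ from +91.97° to +110.81° is +18.84°.
Midpoint longitude = +91.97° + (+18.84°)/2 = +91.97° + 9.42° = +101.39°.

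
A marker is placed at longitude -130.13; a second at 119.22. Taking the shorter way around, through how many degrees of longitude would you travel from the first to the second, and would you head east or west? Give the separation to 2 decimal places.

110.65° west

Raw difference: 119.22 − -130.13 = 249.35°.
Normalise into (−180°, 180°]: 249.35° − 360° = -110.65°.
Negative ⇒ the second point lies to the west; separation 110.65°.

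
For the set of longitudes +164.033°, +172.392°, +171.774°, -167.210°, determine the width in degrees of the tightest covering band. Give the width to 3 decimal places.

28.757°

Sort the longitudes: -167.210°, +164.033°, +171.774°, +172.392°.
Eastward gaps between consecutive values (wrapping around): 331.243°, 7.741°, 0.618°, 20.398°.
Largest gap = 331.243° ⇒ minimal covering band is its complement: 360° − 331.243° = 28.757°.
Band runs from +164.033° eastward to -167.210°, crossing the antimeridian.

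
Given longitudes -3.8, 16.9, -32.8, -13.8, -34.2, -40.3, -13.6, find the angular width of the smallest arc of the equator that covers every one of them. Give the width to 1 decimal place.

57.2°

Sort the longitudes: -40.3°, -34.2°, -32.8°, -13.8°, -13.6°, -3.8°, +16.9°.
Eastward gaps between consecutive values (wrapping around): 6.1°, 1.4°, 19.0°, 0.2°, 9.8°, 20.7°, 302.8°.
Largest gap = 302.8° ⇒ minimal covering band is its complement: 360° − 302.8° = 57.2°.
Band runs from -40.3° eastward to +16.9°.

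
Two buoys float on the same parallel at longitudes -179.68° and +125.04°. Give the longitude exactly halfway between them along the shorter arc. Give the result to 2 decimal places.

Signed shortest Δλ from -179.68° to +125.04° is -55.28°.
Midpoint longitude = -179.68° + (-55.28°)/2 = -179.68° − 27.64° = -207.32°.
Normalise into (−180°, 180°]: +152.68°.
(The naïve average (-179.68 + +125.04)/2 = -27.32° is on the wrong side of the globe.)

+152.68°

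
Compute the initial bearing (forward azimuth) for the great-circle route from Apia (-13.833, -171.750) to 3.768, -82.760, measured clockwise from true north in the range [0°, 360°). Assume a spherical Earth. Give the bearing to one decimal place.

Δλ = -82.760 − -171.750 = 88.990°.
θ = atan2( sin Δλ · cos φ₂ , cos φ₁ · sin φ₂ − sin φ₁ · cos φ₂ · cos Δλ )
  = atan2(0.99768, 0.06802) = 86.100° → normalised to [0°, 360°): 86.100°.

86.1°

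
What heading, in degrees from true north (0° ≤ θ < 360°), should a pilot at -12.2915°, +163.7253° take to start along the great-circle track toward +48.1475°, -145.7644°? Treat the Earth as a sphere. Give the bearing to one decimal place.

Δλ = -145.7644 − 163.7253 = -309.4897°; wrapped into (−180°, 180°]: 50.5103°.
θ = atan2( sin Δλ · cos φ₂ , cos φ₁ · sin φ₂ − sin φ₁ · cos φ₂ · cos Δλ )
  = atan2(0.51492, 0.81812) = 32.186° → normalised to [0°, 360°): 32.186°.

32.2°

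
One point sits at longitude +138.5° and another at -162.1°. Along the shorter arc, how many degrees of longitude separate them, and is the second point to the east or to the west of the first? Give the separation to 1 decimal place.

59.4° east

Raw difference: -162.1 − 138.5 = -300.6°.
Normalise into (−180°, 180°]: -300.6° + 360° = 59.4°.
Positive ⇒ the second point lies to the east; separation 59.4°.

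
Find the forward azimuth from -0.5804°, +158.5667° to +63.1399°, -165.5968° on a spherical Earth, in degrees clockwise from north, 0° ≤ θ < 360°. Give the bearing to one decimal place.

16.5°

Δλ = -165.5968 − 158.5667 = -324.1635°; wrapped into (−180°, 180°]: 35.8365°.
θ = atan2( sin Δλ · cos φ₂ , cos φ₁ · sin φ₂ − sin φ₁ · cos φ₂ · cos Δλ )
  = atan2(0.26453, 0.89578) = 16.452° → normalised to [0°, 360°): 16.452°.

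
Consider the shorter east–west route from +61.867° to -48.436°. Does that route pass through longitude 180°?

No

Signed shortest Δλ = ((-48.436 − 61.867 + 180) mod 360) − 180 = -110.303°.
Going west by 110.303° from +61.867° reaches -48.436° without touching 180°.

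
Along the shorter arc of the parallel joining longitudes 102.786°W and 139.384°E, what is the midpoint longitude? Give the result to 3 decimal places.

Signed shortest Δλ from -102.786° to +139.384° is -117.830°.
Midpoint longitude = -102.786° + (-117.830°)/2 = -102.786° − 58.915° = -161.701°.
(The naïve average (-102.786 + +139.384)/2 = 18.299° is on the wrong side of the globe.)

161.701°W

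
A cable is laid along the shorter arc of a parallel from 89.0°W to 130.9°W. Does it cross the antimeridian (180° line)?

Signed shortest Δλ = ((-130.9 − -89.0 + 180) mod 360) − 180 = -41.9°.
Going west by 41.9° from -89.0° reaches -130.9° without touching 180°.

No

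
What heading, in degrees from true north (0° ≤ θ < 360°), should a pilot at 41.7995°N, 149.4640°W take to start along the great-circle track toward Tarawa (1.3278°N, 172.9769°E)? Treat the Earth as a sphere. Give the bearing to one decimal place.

230.0°

Δλ = 172.9769 − -149.4640 = 322.4409°; wrapped into (−180°, 180°]: -37.5591°.
θ = atan2( sin Δλ · cos φ₂ , cos φ₁ · sin φ₂ − sin φ₁ · cos φ₂ · cos Δλ )
  = atan2(-0.60942, -0.51096) = -129.978° → normalised to [0°, 360°): 230.022°.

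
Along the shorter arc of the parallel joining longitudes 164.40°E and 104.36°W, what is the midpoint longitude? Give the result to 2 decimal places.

149.98°W

Signed shortest Δλ from +164.40° to -104.36° is +91.24°.
Midpoint longitude = +164.40° + (+91.24°)/2 = +164.40° + 45.62° = +210.02°.
Normalise into (−180°, 180°]: -149.98°.
(The naïve average (+164.40 + -104.36)/2 = 30.02° is on the wrong side of the globe.)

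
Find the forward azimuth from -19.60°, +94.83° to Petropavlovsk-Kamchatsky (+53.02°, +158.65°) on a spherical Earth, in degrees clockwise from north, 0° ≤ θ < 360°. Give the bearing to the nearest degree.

33°

Δλ = 158.65 − 94.83 = 63.82°.
θ = atan2( sin Δλ · cos φ₂ , cos φ₁ · sin φ₂ − sin φ₁ · cos φ₂ · cos Δλ )
  = atan2(0.53983, 0.84159) = 32.678° → normalised to [0°, 360°): 32.678°.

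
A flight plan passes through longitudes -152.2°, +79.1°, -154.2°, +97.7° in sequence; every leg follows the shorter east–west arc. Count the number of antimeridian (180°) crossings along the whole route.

Leg 1: -152.2° → +79.1°, shortest Δλ = -128.7° (west) — crosses 180°.
Leg 2: +79.1° → -154.2°, shortest Δλ = 126.7° (east) — crosses 180°.
Leg 3: -154.2° → +97.7°, shortest Δλ = -108.1° (west) — crosses 180°.
Total crossings: 3.

3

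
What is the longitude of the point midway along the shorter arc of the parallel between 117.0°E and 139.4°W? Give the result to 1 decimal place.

168.8°E

Signed shortest Δλ from +117.0° to -139.4° is +103.6°.
Midpoint longitude = +117.0° + (+103.6°)/2 = +117.0° + 51.8° = +168.8°.
(The naïve average (+117.0 + -139.4)/2 = -11.2° is on the wrong side of the globe.)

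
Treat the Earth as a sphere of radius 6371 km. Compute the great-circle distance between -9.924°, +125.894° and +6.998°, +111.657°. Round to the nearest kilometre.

2455 km

Δλ = 111.657 − 125.894 = -14.237°.
Δφ = 6.998 − -9.924 = 16.922°.
a = sin²(Δφ/2) + cos φ₁ · cos φ₂ · sin²(Δλ/2) = 0.036663.
c = 2·atan2(√a, √(1−a)) = 0.38533 rad → d = 6371·c ≈ 2454.95 km.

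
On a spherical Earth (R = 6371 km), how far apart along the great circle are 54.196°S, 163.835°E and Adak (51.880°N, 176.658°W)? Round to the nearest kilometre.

Δλ = -176.658 − 163.835 = -340.493°; wrapped into (−180°, 180°]: 19.507°.
Δφ = 51.880 − -54.196 = 106.076°.
a = sin²(Δφ/2) + cos φ₁ · cos φ₂ · sin²(Δλ/2) = 0.648821.
c = 2·atan2(√a, √(1−a)) = 1.87302 rad → d = 6371·c ≈ 11932.99 km.

11933 km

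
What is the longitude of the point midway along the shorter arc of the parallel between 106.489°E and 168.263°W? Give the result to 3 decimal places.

149.113°E

Signed shortest Δλ from +106.489° to -168.263° is +85.248°.
Midpoint longitude = +106.489° + (+85.248°)/2 = +106.489° + 42.624° = +149.113°.
(The naïve average (+106.489 + -168.263)/2 = -30.887° is on the wrong side of the globe.)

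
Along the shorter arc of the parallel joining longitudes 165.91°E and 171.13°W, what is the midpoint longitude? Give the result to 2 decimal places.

177.39°E

Signed shortest Δλ from +165.91° to -171.13° is +22.96°.
Midpoint longitude = +165.91° + (+22.96°)/2 = +165.91° + 11.48° = +177.39°.
(The naïve average (+165.91 + -171.13)/2 = -2.61° is on the wrong side of the globe.)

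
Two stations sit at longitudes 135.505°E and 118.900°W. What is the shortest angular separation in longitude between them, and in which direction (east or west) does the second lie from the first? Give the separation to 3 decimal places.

Raw difference: -118.900 − 135.505 = -254.405°.
Normalise into (−180°, 180°]: -254.405° + 360° = 105.595°.
Positive ⇒ the second point lies to the east; separation 105.595°.

105.595° east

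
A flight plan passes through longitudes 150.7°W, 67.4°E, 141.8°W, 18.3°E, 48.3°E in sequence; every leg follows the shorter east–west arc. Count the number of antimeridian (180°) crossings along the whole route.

2

Leg 1: -150.7° → +67.4°, shortest Δλ = -141.9° (west) — crosses 180°.
Leg 2: +67.4° → -141.8°, shortest Δλ = 150.8° (east) — crosses 180°.
Leg 3: -141.8° → +18.3°, shortest Δλ = 160.1° (east) — does not cross 180°.
Leg 4: +18.3° → +48.3°, shortest Δλ = 30.0° (east) — does not cross 180°.
Total crossings: 2.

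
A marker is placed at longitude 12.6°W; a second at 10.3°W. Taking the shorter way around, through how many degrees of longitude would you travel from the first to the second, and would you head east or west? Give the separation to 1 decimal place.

2.3° east

Raw difference: -10.3 − -12.6 = 2.3°.
Normalise into (−180°, 180°]: 2.3° stays 2.3°.
Positive ⇒ the second point lies to the east; separation 2.3°.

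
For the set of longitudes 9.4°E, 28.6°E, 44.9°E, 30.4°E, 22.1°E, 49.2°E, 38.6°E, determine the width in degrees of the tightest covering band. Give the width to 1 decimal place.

Sort the longitudes: +9.4°, +22.1°, +28.6°, +30.4°, +38.6°, +44.9°, +49.2°.
Eastward gaps between consecutive values (wrapping around): 12.7°, 6.5°, 1.8°, 8.2°, 6.3°, 4.3°, 320.2°.
Largest gap = 320.2° ⇒ minimal covering band is its complement: 360° − 320.2° = 39.8°.
Band runs from +9.4° eastward to +49.2°.

39.8°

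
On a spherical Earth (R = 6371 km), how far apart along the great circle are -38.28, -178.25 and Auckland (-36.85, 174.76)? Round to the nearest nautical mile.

343 nmi

Δλ = 174.76 − -178.25 = 353.01°; wrapped into (−180°, 180°]: -6.99°.
Δφ = -36.85 − -38.28 = 1.43°.
a = sin²(Δφ/2) + cos φ₁ · cos φ₂ · sin²(Δλ/2) = 0.002490.
c = 2·atan2(√a, √(1−a)) = 0.09984 rad → d = 6371·c ≈ 636.11 km ≈ 343.47 nmi.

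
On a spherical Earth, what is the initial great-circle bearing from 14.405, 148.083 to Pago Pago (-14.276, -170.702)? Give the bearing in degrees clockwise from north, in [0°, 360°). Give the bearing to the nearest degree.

123°

Δλ = -170.702 − 148.083 = -318.785°; wrapped into (−180°, 180°]: 41.215°.
θ = atan2( sin Δλ · cos φ₂ , cos φ₁ · sin φ₂ − sin φ₁ · cos φ₂ · cos Δλ )
  = atan2(0.63854, -0.42020) = 123.348° → normalised to [0°, 360°): 123.348°.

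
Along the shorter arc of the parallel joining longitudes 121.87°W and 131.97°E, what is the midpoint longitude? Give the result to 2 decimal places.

174.95°W

Signed shortest Δλ from -121.87° to +131.97° is -106.16°.
Midpoint longitude = -121.87° + (-106.16°)/2 = -121.87° − 53.08° = -174.95°.
(The naïve average (-121.87 + +131.97)/2 = 5.05° is on the wrong side of the globe.)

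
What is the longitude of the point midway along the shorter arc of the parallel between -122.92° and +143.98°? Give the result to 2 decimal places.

Signed shortest Δλ from -122.92° to +143.98° is -93.10°.
Midpoint longitude = -122.92° + (-93.10°)/2 = -122.92° − 46.55° = -169.47°.
(The naïve average (-122.92 + +143.98)/2 = 10.53° is on the wrong side of the globe.)

-169.47°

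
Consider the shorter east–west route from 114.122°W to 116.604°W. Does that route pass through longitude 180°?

No

Signed shortest Δλ = ((-116.604 − -114.122 + 180) mod 360) − 180 = -2.482°.
Going west by 2.482° from -114.122° reaches -116.604° without touching 180°.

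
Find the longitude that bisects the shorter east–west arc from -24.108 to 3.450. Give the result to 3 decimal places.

Signed shortest Δλ from -24.108° to +3.450° is +27.558°.
Midpoint longitude = -24.108° + (+27.558°)/2 = -24.108° + 13.779° = -10.329°.

-10.329°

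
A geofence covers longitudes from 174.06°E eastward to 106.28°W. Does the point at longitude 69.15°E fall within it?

Band width going east from +174.06° to -106.28°: ((-106.28 − 174.06) mod 360) = 79.66°.
Offset of +69.15° east of the west edge: ((69.15 − 174.06) mod 360) = 255.09°.
255.09° > 79.66° ⇒ outside.

No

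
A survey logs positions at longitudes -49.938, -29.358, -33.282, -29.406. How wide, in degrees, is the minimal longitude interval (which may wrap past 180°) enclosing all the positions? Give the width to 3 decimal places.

20.580°

Sort the longitudes: -49.938°, -33.282°, -29.406°, -29.358°.
Eastward gaps between consecutive values (wrapping around): 16.656°, 3.876°, 0.048°, 339.420°.
Largest gap = 339.420° ⇒ minimal covering band is its complement: 360° − 339.420° = 20.580°.
Band runs from -49.938° eastward to -29.358°.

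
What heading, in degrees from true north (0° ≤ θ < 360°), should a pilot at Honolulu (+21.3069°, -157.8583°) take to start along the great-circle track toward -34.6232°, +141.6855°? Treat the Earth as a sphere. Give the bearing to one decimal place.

Δλ = 141.6855 − -157.8583 = 299.5438°; wrapped into (−180°, 180°]: -60.4562°.
θ = atan2( sin Δλ · cos φ₂ , cos φ₁ · sin φ₂ − sin φ₁ · cos φ₂ · cos Δλ )
  = atan2(-0.71591, -0.67678) = -133.391° → normalised to [0°, 360°): 226.609°.

226.6°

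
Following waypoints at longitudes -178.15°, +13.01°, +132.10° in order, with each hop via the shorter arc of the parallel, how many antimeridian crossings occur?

1

Leg 1: -178.15° → +13.01°, shortest Δλ = -168.84° (west) — crosses 180°.
Leg 2: +13.01° → +132.10°, shortest Δλ = 119.09° (east) — does not cross 180°.
Total crossings: 1.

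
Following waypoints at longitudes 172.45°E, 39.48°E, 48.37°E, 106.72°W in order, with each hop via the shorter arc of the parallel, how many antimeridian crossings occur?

0

Leg 1: +172.45° → +39.48°, shortest Δλ = -132.97° (west) — does not cross 180°.
Leg 2: +39.48° → +48.37°, shortest Δλ = 8.89° (east) — does not cross 180°.
Leg 3: +48.37° → -106.72°, shortest Δλ = -155.09° (west) — does not cross 180°.
Total crossings: 0.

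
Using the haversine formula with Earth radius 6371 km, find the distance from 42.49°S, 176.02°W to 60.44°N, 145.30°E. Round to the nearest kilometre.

11973 km

Δλ = 145.30 − -176.02 = 321.32°; wrapped into (−180°, 180°]: -38.68°.
Δφ = 60.44 − -42.49 = 102.93°.
a = sin²(Δφ/2) + cos φ₁ · cos φ₂ · sin²(Δλ/2) = 0.651778.
c = 2·atan2(√a, √(1−a)) = 1.87922 rad → d = 6371·c ≈ 11972.51 km.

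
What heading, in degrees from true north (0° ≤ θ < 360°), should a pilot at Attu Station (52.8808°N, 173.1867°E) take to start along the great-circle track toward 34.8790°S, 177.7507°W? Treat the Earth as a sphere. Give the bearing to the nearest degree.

173°

Δλ = -177.7507 − 173.1867 = -350.9374°; wrapped into (−180°, 180°]: 9.0626°.
θ = atan2( sin Δλ · cos φ₂ , cos φ₁ · sin φ₂ − sin φ₁ · cos φ₂ · cos Δλ )
  = atan2(0.12922, -0.99107) = 172.572° → normalised to [0°, 360°): 172.572°.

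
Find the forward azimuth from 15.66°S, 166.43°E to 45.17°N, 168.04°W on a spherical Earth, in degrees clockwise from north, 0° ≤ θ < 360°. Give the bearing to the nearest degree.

Δλ = -168.04 − 166.43 = -334.47°; wrapped into (−180°, 180°]: 25.53°.
θ = atan2( sin Δλ · cos φ₂ , cos φ₁ · sin φ₂ − sin φ₁ · cos φ₂ · cos Δλ )
  = atan2(0.30385, 0.85460) = 19.572° → normalised to [0°, 360°): 19.572°.

20°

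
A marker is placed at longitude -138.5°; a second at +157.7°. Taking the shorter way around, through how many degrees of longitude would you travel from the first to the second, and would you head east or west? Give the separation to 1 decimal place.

63.8° west

Raw difference: 157.7 − -138.5 = 296.2°.
Normalise into (−180°, 180°]: 296.2° − 360° = -63.8°.
Negative ⇒ the second point lies to the west; separation 63.8°.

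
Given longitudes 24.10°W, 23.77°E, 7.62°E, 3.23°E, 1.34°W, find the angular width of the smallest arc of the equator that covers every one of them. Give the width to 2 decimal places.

47.87°

Sort the longitudes: -24.10°, -1.34°, +3.23°, +7.62°, +23.77°.
Eastward gaps between consecutive values (wrapping around): 22.76°, 4.57°, 4.39°, 16.15°, 312.13°.
Largest gap = 312.13° ⇒ minimal covering band is its complement: 360° − 312.13° = 47.87°.
Band runs from -24.10° eastward to +23.77°.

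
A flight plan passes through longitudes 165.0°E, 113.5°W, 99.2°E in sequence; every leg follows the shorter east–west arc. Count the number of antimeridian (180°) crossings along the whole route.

2

Leg 1: +165.0° → -113.5°, shortest Δλ = 81.5° (east) — crosses 180°.
Leg 2: -113.5° → +99.2°, shortest Δλ = -147.3° (west) — crosses 180°.
Total crossings: 2.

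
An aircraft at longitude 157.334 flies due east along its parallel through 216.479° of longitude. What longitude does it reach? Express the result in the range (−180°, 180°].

+13.813°

Start at +157.334°; shift +216.479° → +373.813°.
+373.813° lies outside (−180°, 180°]; subtract 360° → +13.813°.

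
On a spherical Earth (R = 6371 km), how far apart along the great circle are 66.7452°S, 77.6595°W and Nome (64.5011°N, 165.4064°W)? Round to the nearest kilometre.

16162 km

Δλ = -165.4064 − -77.6595 = -87.7469°.
Δφ = 64.5011 − -66.7452 = 131.2463°.
a = sin²(Δφ/2) + cos φ₁ · cos φ₂ · sin²(Δλ/2) = 0.911292.
c = 2·atan2(√a, √(1−a)) = 2.53674 rad → d = 6371·c ≈ 16161.54 km.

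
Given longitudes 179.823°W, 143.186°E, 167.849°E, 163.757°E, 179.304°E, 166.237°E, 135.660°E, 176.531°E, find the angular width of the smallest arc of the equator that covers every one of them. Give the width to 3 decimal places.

Sort the longitudes: -179.823°, +135.660°, +143.186°, +163.757°, +166.237°, +167.849°, +176.531°, +179.304°.
Eastward gaps between consecutive values (wrapping around): 315.483°, 7.526°, 20.571°, 2.480°, 1.612°, 8.682°, 2.773°, 0.873°.
Largest gap = 315.483° ⇒ minimal covering band is its complement: 360° − 315.483° = 44.517°.
Band runs from +135.660° eastward to -179.823°, crossing the antimeridian.

44.517°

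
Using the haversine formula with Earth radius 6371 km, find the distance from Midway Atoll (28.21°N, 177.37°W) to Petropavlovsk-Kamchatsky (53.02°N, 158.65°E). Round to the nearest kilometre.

Δλ = 158.65 − -177.37 = 336.02°; wrapped into (−180°, 180°]: -23.98°.
Δφ = 53.02 − 28.21 = 24.81°.
a = sin²(Δφ/2) + cos φ₁ · cos φ₂ · sin²(Δλ/2) = 0.069024.
c = 2·atan2(√a, √(1−a)) = 0.53169 rad → d = 6371·c ≈ 3387.40 km.

3387 km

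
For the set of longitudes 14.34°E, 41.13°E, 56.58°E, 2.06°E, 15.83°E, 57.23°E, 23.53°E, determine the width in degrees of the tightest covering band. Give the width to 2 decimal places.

55.17°

Sort the longitudes: +2.06°, +14.34°, +15.83°, +23.53°, +41.13°, +56.58°, +57.23°.
Eastward gaps between consecutive values (wrapping around): 12.28°, 1.49°, 7.70°, 17.60°, 15.45°, 0.65°, 304.83°.
Largest gap = 304.83° ⇒ minimal covering band is its complement: 360° − 304.83° = 55.17°.
Band runs from +2.06° eastward to +57.23°.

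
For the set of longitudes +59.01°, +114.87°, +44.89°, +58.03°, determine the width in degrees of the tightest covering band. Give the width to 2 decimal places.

Sort the longitudes: +44.89°, +58.03°, +59.01°, +114.87°.
Eastward gaps between consecutive values (wrapping around): 13.14°, 0.98°, 55.86°, 290.02°.
Largest gap = 290.02° ⇒ minimal covering band is its complement: 360° − 290.02° = 69.98°.
Band runs from +44.89° eastward to +114.87°.

69.98°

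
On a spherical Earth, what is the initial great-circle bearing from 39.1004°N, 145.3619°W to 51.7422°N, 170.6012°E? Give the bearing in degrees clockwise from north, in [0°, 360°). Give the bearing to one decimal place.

Δλ = 170.6012 − -145.3619 = 315.9631°; wrapped into (−180°, 180°]: -44.0369°.
θ = atan2( sin Δλ · cos φ₂ , cos φ₁ · sin φ₂ − sin φ₁ · cos φ₂ · cos Δλ )
  = atan2(-0.43042, 0.32863) = -52.638° → normalised to [0°, 360°): 307.362°.

307.4°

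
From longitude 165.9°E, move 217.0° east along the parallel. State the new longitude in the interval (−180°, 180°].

Start at +165.9°; shift +217.0° → +382.9°.
+382.9° lies outside (−180°, 180°]; subtract 360° → +22.9°.

22.9°E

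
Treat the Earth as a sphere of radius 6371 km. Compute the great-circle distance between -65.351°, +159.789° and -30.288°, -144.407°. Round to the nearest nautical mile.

Δλ = -144.407 − 159.789 = -304.196°; wrapped into (−180°, 180°]: 55.804°.
Δφ = -30.288 − -65.351 = 35.063°.
a = sin²(Δφ/2) + cos φ₁ · cos φ₂ · sin²(Δλ/2) = 0.169603.
c = 2·atan2(√a, √(1−a)) = 0.84892 rad → d = 6371·c ≈ 5408.48 km ≈ 2920.34 nmi.

2920 nmi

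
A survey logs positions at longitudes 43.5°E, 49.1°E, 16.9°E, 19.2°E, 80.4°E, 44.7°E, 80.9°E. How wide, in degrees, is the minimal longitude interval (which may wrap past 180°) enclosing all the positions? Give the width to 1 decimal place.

64.0°

Sort the longitudes: +16.9°, +19.2°, +43.5°, +44.7°, +49.1°, +80.4°, +80.9°.
Eastward gaps between consecutive values (wrapping around): 2.3°, 24.3°, 1.2°, 4.4°, 31.3°, 0.5°, 296.0°.
Largest gap = 296.0° ⇒ minimal covering band is its complement: 360° − 296.0° = 64.0°.
Band runs from +16.9° eastward to +80.9°.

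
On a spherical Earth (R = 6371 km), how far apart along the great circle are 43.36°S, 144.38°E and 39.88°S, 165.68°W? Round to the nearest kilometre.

4107 km

Δλ = -165.68 − 144.38 = -310.06°; wrapped into (−180°, 180°]: 49.94°.
Δφ = -39.88 − -43.36 = 3.48°.
a = sin²(Δφ/2) + cos φ₁ · cos φ₂ · sin²(Δλ/2) = 0.100349.
c = 2·atan2(√a, √(1−a)) = 0.64466 rad → d = 6371·c ≈ 4107.14 km.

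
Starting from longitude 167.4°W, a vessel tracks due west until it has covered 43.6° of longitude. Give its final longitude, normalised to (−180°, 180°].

Start at -167.4°; shift −43.6° → -211.0°.
-211.0° lies outside (−180°, 180°]; add 360° → +149.0°.

149.0°E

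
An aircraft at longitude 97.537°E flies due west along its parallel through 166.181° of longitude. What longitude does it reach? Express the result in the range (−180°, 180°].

Start at +97.537°; shift −166.181° → -68.644°.
-68.644° already lies in (−180°, 180°].

68.644°W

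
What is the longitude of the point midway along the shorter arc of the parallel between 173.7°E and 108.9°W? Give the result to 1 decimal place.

147.6°W

Signed shortest Δλ from +173.7° to -108.9° is +77.4°.
Midpoint longitude = +173.7° + (+77.4°)/2 = +173.7° + 38.7° = +212.4°.
Normalise into (−180°, 180°]: -147.6°.
(The naïve average (+173.7 + -108.9)/2 = 32.4° is on the wrong side of the globe.)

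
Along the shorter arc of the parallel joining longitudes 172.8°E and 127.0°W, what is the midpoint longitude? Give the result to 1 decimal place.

157.1°W

Signed shortest Δλ from +172.8° to -127.0° is +60.2°.
Midpoint longitude = +172.8° + (+60.2°)/2 = +172.8° + 30.1° = +202.9°.
Normalise into (−180°, 180°]: -157.1°.
(The naïve average (+172.8 + -127.0)/2 = 22.9° is on the wrong side of the globe.)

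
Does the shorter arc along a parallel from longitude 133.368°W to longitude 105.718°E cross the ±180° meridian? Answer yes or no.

Naïve |105.718 − -133.368| = 239.086° > 180°, so the shorter arc goes the other way round — across 180°.
Signed shortest Δλ = ((105.718 − -133.368 + 180) mod 360) − 180 = -120.914°.
Going west by 120.914° from -133.368° passes through 180° before reaching +105.718°.

Yes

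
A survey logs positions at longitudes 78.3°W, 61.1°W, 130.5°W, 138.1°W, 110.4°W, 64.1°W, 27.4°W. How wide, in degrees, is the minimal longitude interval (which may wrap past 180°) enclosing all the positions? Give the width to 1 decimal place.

110.7°

Sort the longitudes: -138.1°, -130.5°, -110.4°, -78.3°, -64.1°, -61.1°, -27.4°.
Eastward gaps between consecutive values (wrapping around): 7.6°, 20.1°, 32.1°, 14.2°, 3.0°, 33.7°, 249.3°.
Largest gap = 249.3° ⇒ minimal covering band is its complement: 360° − 249.3° = 110.7°.
Band runs from -138.1° eastward to -27.4°.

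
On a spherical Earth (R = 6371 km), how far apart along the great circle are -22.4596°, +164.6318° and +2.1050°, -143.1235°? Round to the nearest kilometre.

Δλ = -143.1235 − 164.6318 = -307.7553°; wrapped into (−180°, 180°]: 52.2447°.
Δφ = 2.1050 − -22.4596 = 24.5646°.
a = sin²(Δφ/2) + cos φ₁ · cos φ₂ · sin²(Δλ/2) = 0.224283.
c = 2·atan2(√a, √(1−a)) = 0.98671 rad → d = 6371·c ≈ 6286.36 km.

6286 km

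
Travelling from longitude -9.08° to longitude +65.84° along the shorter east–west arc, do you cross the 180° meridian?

Signed shortest Δλ = ((65.84 − -9.08 + 180) mod 360) − 180 = 74.92°.
Going east by 74.92° from -9.08° reaches +65.84° without touching 180°.

No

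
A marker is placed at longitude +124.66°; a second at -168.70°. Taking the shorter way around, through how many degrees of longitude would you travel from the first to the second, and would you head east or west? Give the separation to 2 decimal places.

66.64° east

Raw difference: -168.70 − 124.66 = -293.36°.
Normalise into (−180°, 180°]: -293.36° + 360° = 66.64°.
Positive ⇒ the second point lies to the east; separation 66.64°.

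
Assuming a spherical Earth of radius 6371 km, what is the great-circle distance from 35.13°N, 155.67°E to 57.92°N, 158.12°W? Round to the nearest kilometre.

4224 km

Δλ = -158.12 − 155.67 = -313.79°; wrapped into (−180°, 180°]: 46.21°.
Δφ = 57.92 − 35.13 = 22.79°.
a = sin²(Δφ/2) + cos φ₁ · cos φ₂ · sin²(Δλ/2) = 0.105923.
c = 2·atan2(√a, √(1−a)) = 0.66299 rad → d = 6371·c ≈ 4223.92 km.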